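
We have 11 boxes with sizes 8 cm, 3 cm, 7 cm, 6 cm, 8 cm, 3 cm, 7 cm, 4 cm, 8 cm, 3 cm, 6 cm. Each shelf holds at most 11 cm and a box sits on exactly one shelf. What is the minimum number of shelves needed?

Total = 8 + 8 + 8 + 7 + 7 + 6 + 6 + 4 + 3 + 3 + 3 = 63 cm.
Lower bound: ⌈63/11⌉ = 6 shelves.
Also, 7 boxes each exceed 11/2 cm, and no two of those can share a shelf, so at least 7 shelves are needed.
A packing using 7 shelves:
  shelf 1: 8 + 3 = 11
  shelf 2: 8 + 3 = 11
  shelf 3: 8 + 3 = 11
  shelf 4: 7 + 4 = 11
  shelf 5: 7 = 7
  shelf 6: 6 = 6
  shelf 7: 6 = 6
This matches the lower bound, so 7 is optimal.

7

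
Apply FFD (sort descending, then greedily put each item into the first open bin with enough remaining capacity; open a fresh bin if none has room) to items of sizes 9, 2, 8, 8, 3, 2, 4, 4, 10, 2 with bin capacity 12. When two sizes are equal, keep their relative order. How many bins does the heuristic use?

Sorted descending: 10, 9, 8, 8, 4, 4, 3, 2, 2, 2.
  10 → bin 1 (new)  [load 10/12]
  9 → bin 2 (new)  [load 9/12]
  8 → bin 3 (new)  [load 8/12]
  8 → bin 4 (new)  [load 8/12]
  4 → bin 3  [load 12/12]
  4 → bin 4  [load 12/12]
  3 → bin 2  [load 12/12]
  2 → bin 1  [load 12/12]
  2 → bin 5 (new)  [load 2/12]
  2 → bin 5  [load 4/12]
5 bins opened.

5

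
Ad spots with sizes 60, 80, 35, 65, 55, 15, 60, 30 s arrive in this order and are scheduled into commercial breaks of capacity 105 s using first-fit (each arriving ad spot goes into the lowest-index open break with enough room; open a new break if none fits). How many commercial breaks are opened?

5

  60 → break 1 (new)  [load 60/105]
  80 → break 2 (new)  [load 80/105]
  35 → break 1  [load 95/105]
  65 → break 3 (new)  [load 65/105]
  55 → break 4 (new)  [load 55/105]
  15 → break 2  [load 95/105]
  60 → break 5 (new)  [load 60/105]
  30 → break 3  [load 95/105]
5 commercial breaks opened.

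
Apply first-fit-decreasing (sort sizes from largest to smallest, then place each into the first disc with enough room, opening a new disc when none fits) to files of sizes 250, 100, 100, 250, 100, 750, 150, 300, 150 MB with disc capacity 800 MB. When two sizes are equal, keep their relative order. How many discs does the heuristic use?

Sorted descending: 750, 300, 250, 250, 150, 150, 100, 100, 100.
  750 → disc 1 (new)  [load 750/800]
  300 → disc 2 (new)  [load 300/800]
  250 → disc 2  [load 550/800]
  250 → disc 2  [load 800/800]
  150 → disc 3 (new)  [load 150/800]
  150 → disc 3  [load 300/800]
  100 → disc 3  [load 400/800]
  100 → disc 3  [load 500/800]
  100 → disc 3  [load 600/800]
3 discs opened.

3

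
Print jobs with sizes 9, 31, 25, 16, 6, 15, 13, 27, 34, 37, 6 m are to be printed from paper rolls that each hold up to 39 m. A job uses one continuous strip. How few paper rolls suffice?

6

Total = 37 + 34 + 31 + 27 + 25 + 16 + 15 + 13 + 9 + 6 + 6 = 219 m.
Lower bound: ⌈219/39⌉ = 6 paper rolls.
A packing using 6 paper rolls:
  roll 1: 37 = 37
  roll 2: 34 = 34
  roll 3: 31 + 6 = 37
  roll 4: 27 + 9 = 36
  roll 5: 25 + 13 = 38
  roll 6: 16 + 15 + 6 = 37
This matches the lower bound, so 6 is optimal.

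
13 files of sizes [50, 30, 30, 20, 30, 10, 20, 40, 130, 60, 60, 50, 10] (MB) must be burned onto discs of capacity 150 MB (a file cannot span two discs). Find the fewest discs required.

Total = 130 + 60 + 60 + 50 + 50 + 40 + 30 + 30 + 30 + 20 + 20 + 10 + 10 = 540 MB.
Lower bound: ⌈540/150⌉ = 4 discs.
A packing using 4 discs:
  disc 1: 130 + 20 = 150
  disc 2: 60 + 60 + 30 = 150
  disc 3: 50 + 50 + 40 + 10 = 150
  disc 4: 30 + 30 + 20 + 10 = 90
This matches the lower bound, so 4 is optimal.

4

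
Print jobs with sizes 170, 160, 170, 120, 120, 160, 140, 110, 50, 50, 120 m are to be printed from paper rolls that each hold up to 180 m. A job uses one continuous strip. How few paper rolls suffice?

9

Total = 170 + 170 + 160 + 160 + 140 + 120 + 120 + 120 + 110 + 50 + 50 = 1370 m.
Lower bound: ⌈1370/180⌉ = 8 paper rolls.
Also, 9 print jobs each exceed 90 m, and no two of those can share a roll, so at least 9 paper rolls are needed.
A packing using 9 paper rolls:
  roll 1: 170 = 170
  roll 2: 170 = 170
  roll 3: 160 = 160
  roll 4: 160 = 160
  roll 5: 140 = 140
  roll 6: 120 + 50 = 170
  roll 7: 120 + 50 = 170
  roll 8: 120 = 120
  roll 9: 110 = 110
This matches the lower bound, so 9 is optimal.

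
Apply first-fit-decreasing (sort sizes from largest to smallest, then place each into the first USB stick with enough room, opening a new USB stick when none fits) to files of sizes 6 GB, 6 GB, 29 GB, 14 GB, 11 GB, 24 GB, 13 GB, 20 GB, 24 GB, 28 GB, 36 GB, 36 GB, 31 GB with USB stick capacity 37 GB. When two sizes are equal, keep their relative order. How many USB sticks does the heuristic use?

Sorted descending: 36, 36, 31, 29, 28, 24, 24, 20, 14, 13, 11, 6, 6.
  36 → USB stick 1 (new)  [load 36/37]
  36 → USB stick 2 (new)  [load 36/37]
  31 → USB stick 3 (new)  [load 31/37]
  29 → USB stick 4 (new)  [load 29/37]
  28 → USB stick 5 (new)  [load 28/37]
  24 → USB stick 6 (new)  [load 24/37]
  24 → USB stick 7 (new)  [load 24/37]
  20 → USB stick 8 (new)  [load 20/37]
  14 → USB stick 8  [load 34/37]
  13 → USB stick 6  [load 37/37]
  11 → USB stick 7  [load 35/37]
  6 → USB stick 3  [load 37/37]
  6 → USB stick 4  [load 35/37]
8 USB sticks opened.

8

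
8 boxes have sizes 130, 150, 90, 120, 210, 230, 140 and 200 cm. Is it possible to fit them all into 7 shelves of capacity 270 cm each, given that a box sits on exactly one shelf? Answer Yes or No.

A valid assignment using 6 shelves:
  shelf 1: 230 = 230
  shelf 2: 210 = 210
  shelf 3: 200 = 200
  shelf 4: 150 + 120 = 270
  shelf 5: 140 + 130 = 270
  shelf 6: 90 = 90
That uses only 6 ≤ 7, so 7 shelves are enough.

Yes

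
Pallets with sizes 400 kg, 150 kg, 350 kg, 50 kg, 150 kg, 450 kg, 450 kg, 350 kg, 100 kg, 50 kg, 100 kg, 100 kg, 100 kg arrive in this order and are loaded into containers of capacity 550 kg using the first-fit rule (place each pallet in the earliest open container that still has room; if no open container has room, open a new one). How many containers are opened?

  400 → container 1 (new)  [load 400/550]
  150 → container 1  [load 550/550]
  350 → container 2 (new)  [load 350/550]
  50 → container 2  [load 400/550]
  150 → container 2  [load 550/550]
  450 → container 3 (new)  [load 450/550]
  450 → container 4 (new)  [load 450/550]
  350 → container 5 (new)  [load 350/550]
  100 → container 3  [load 550/550]
  50 → container 4  [load 500/550]
  100 → container 5  [load 450/550]
  100 → container 5  [load 550/550]
  100 → container 6 (new)  [load 100/550]
6 containers opened.

6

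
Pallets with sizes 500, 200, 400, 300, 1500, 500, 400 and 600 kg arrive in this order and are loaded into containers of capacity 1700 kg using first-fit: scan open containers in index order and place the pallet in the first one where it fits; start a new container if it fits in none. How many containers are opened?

  500 → container 1 (new)  [load 500/1700]
  200 → container 1  [load 700/1700]
  400 → container 1  [load 1100/1700]
  300 → container 1  [load 1400/1700]
  1500 → container 2 (new)  [load 1500/1700]
  500 → container 3 (new)  [load 500/1700]
  400 → container 3  [load 900/1700]
  600 → container 3  [load 1500/1700]
3 containers opened.

3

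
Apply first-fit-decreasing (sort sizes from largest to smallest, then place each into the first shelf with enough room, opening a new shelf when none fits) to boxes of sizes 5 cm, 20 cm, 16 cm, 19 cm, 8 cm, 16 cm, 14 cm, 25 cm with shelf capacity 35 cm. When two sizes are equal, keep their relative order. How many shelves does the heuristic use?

Sorted descending: 25, 20, 19, 16, 16, 14, 8, 5.
  25 → shelf 1 (new)  [load 25/35]
  20 → shelf 2 (new)  [load 20/35]
  19 → shelf 3 (new)  [load 19/35]
  16 → shelf 3  [load 35/35]
  16 → shelf 4 (new)  [load 16/35]
  14 → shelf 2  [load 34/35]
  8 → shelf 1  [load 33/35]
  5 → shelf 4  [load 21/35]
4 shelves opened.

4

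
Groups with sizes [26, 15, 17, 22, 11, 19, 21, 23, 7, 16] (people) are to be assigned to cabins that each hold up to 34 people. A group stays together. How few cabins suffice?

Total = 26 + 23 + 22 + 21 + 19 + 17 + 16 + 15 + 11 + 7 = 177 people.
Lower bound: ⌈177/34⌉ = 6 cabins.
A packing using 6 cabins:
  cabin 1: 26 + 7 = 33
  cabin 2: 23 + 11 = 34
  cabin 3: 22 = 22
  cabin 4: 21 = 21
  cabin 5: 19 + 15 = 34
  cabin 6: 17 + 16 = 33
This matches the lower bound, so 6 is optimal.

6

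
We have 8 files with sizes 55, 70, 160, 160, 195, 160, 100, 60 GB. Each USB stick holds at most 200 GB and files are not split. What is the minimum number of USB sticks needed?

6

Total = 195 + 160 + 160 + 160 + 100 + 70 + 60 + 55 = 960 GB.
Lower bound: ⌈960/200⌉ = 5 USB sticks.
A packing using 6 USB sticks:
  USB stick 1: 195 = 195
  USB stick 2: 160 = 160
  USB stick 3: 160 = 160
  USB stick 4: 160 = 160
  USB stick 5: 100 + 70 = 170
  USB stick 6: 60 + 55 = 115
No arrangement into 5 USB sticks stays within capacity, so 6 is optimal.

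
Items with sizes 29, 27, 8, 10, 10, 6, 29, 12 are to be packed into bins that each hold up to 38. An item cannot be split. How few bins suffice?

4

Total = 29 + 29 + 27 + 12 + 10 + 10 + 8 + 6 = 131.
Lower bound: ⌈131/38⌉ = 4 bins.
A packing using 4 bins:
  bin 1: 29 + 8 = 37
  bin 2: 29 + 6 = 35
  bin 3: 27 + 10 = 37
  bin 4: 12 + 10 = 22
This matches the lower bound, so 4 is optimal.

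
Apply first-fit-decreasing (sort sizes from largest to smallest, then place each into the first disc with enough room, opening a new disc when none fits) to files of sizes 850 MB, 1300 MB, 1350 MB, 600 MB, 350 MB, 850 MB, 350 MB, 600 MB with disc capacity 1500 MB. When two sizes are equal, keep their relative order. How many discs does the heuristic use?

Sorted descending: 1350, 1300, 850, 850, 600, 600, 350, 350.
  1350 → disc 1 (new)  [load 1350/1500]
  1300 → disc 2 (new)  [load 1300/1500]
  850 → disc 3 (new)  [load 850/1500]
  850 → disc 4 (new)  [load 850/1500]
  600 → disc 3  [load 1450/1500]
  600 → disc 4  [load 1450/1500]
  350 → disc 5 (new)  [load 350/1500]
  350 → disc 5  [load 700/1500]
5 discs opened.

5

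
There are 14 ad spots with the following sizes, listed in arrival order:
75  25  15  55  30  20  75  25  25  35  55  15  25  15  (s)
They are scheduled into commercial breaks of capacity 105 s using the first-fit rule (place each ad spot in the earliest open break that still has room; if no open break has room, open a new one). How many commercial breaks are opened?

  75 → break 1 (new)  [load 75/105]
  25 → break 1  [load 100/105]
  15 → break 2 (new)  [load 15/105]
  55 → break 2  [load 70/105]
  30 → break 2  [load 100/105]
  20 → break 3 (new)  [load 20/105]
  75 → break 3  [load 95/105]
  25 → break 4 (new)  [load 25/105]
  25 → break 4  [load 50/105]
  35 → break 4  [load 85/105]
  55 → break 5 (new)  [load 55/105]
  15 → break 4  [load 100/105]
  25 → break 5  [load 80/105]
  15 → break 5  [load 95/105]
5 commercial breaks opened.

5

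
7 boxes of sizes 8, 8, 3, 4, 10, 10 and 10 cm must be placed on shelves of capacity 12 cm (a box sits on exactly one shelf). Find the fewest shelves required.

Total = 10 + 10 + 10 + 8 + 8 + 4 + 3 = 53 cm.
Lower bound: ⌈53/12⌉ = 5 shelves.
A packing using 5 shelves:
  shelf 1: 10 = 10
  shelf 2: 10 = 10
  shelf 3: 10 = 10
  shelf 4: 8 + 4 = 12
  shelf 5: 8 + 3 = 11
This matches the lower bound, so 5 is optimal.

5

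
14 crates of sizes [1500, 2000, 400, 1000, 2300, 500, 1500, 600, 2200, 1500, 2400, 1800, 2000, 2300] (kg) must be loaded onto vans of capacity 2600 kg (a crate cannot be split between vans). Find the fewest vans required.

Total = 2400 + 2300 + 2300 + 2200 + 2000 + 2000 + 1800 + 1500 + 1500 + 1500 + 1000 + 600 + 500 + 400 = 22000 kg.
Lower bound: ⌈22000/2600⌉ = 9 vans.
Also, 10 crates each exceed 1300 kg, and no two of those can share a van, so at least 10 vans are needed.
A packing using 10 vans:
  van 1: 2400 = 2400
  van 2: 2300 = 2300
  van 3: 2300 = 2300
  van 4: 2200 + 400 = 2600
  van 5: 2000 + 600 = 2600
  van 6: 2000 + 500 = 2500
  van 7: 1800 = 1800
  van 8: 1500 + 1000 = 2500
  van 9: 1500 = 1500
  van 10: 1500 = 1500
This matches the lower bound, so 10 is optimal.

10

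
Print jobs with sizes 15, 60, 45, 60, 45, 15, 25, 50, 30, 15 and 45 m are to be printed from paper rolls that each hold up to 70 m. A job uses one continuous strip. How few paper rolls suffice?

Total = 60 + 60 + 50 + 45 + 45 + 45 + 30 + 25 + 15 + 15 + 15 = 405 m.
Lower bound: ⌈405/70⌉ = 6 paper rolls.
A packing using 7 paper rolls:
  roll 1: 60 = 60
  roll 2: 60 = 60
  roll 3: 50 + 15 = 65
  roll 4: 45 + 25 = 70
  roll 5: 45 + 15 = 60
  roll 6: 45 + 15 = 60
  roll 7: 30 = 30
No arrangement into 6 paper rolls stays within capacity, so 7 is optimal.

7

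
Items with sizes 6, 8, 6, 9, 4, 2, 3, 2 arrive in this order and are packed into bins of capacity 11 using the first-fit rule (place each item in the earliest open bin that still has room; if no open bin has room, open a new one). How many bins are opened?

  6 → bin 1 (new)  [load 6/11]
  8 → bin 2 (new)  [load 8/11]
  6 → bin 3 (new)  [load 6/11]
  9 → bin 4 (new)  [load 9/11]
  4 → bin 1  [load 10/11]
  2 → bin 2  [load 10/11]
  3 → bin 3  [load 9/11]
  2 → bin 3  [load 11/11]
4 bins opened.

4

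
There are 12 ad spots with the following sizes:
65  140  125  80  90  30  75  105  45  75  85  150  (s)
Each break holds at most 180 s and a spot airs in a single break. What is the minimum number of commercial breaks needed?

Total = 150 + 140 + 125 + 105 + 90 + 85 + 80 + 75 + 75 + 65 + 45 + 30 = 1065 s.
Lower bound: ⌈1065/180⌉ = 6 commercial breaks.
A packing using 7 commercial breaks:
  break 1: 150 + 30 = 180
  break 2: 140 = 140
  break 3: 125 + 45 = 170
  break 4: 105 + 75 = 180
  break 5: 90 + 85 = 175
  break 6: 80 + 75 = 155
  break 7: 65 = 65
No arrangement into 6 commercial breaks stays within capacity, so 7 is optimal.

7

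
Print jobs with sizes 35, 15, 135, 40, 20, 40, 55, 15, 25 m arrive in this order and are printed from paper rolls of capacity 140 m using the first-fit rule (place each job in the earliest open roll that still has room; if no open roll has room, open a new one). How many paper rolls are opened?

3

  35 → roll 1 (new)  [load 35/140]
  15 → roll 1  [load 50/140]
  135 → roll 2 (new)  [load 135/140]
  40 → roll 1  [load 90/140]
  20 → roll 1  [load 110/140]
  40 → roll 3 (new)  [load 40/140]
  55 → roll 3  [load 95/140]
  15 → roll 1  [load 125/140]
  25 → roll 3  [load 120/140]
3 paper rolls opened.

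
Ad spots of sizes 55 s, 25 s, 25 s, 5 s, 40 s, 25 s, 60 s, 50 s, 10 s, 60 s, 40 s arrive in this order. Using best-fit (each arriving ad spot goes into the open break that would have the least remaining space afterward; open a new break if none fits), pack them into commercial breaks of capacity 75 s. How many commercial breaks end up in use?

7

  55 → break 1 (new)  [load 55/75]
  25 → break 2 (new)  [load 25/75]
  25 → break 2  [load 50/75]
  5 → break 1  [load 60/75]
  40 → break 3 (new)  [load 40/75]
  25 → break 2  [load 75/75]
  60 → break 4 (new)  [load 60/75]
  50 → break 5 (new)  [load 50/75]
  10 → break 1  [load 70/75]
  60 → break 6 (new)  [load 60/75]
  40 → break 7 (new)  [load 40/75]
7 commercial breaks opened.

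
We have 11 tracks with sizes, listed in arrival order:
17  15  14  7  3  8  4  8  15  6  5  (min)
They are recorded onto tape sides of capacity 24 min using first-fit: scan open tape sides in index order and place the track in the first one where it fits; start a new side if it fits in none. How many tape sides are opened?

  17 → side 1 (new)  [load 17/24]
  15 → side 2 (new)  [load 15/24]
  14 → side 3 (new)  [load 14/24]
  7 → side 1  [load 24/24]
  3 → side 2  [load 18/24]
  8 → side 3  [load 22/24]
  4 → side 2  [load 22/24]
  8 → side 4 (new)  [load 8/24]
  15 → side 4  [load 23/24]
  6 → side 5 (new)  [load 6/24]
  5 → side 5  [load 11/24]
5 tape sides opened.

5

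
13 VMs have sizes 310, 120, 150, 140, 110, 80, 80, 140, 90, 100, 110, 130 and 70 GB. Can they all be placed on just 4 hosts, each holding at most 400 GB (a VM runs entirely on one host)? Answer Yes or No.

Total = 1630 GB; ⌈1630/400⌉ = 5.
At least 5 hosts are required, but only 4 are allowed.

No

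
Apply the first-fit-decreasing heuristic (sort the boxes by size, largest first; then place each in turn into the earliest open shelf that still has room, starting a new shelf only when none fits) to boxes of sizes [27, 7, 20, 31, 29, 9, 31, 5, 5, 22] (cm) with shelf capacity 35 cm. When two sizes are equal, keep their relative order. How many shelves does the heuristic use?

6

Sorted descending: 31, 31, 29, 27, 22, 20, 9, 7, 5, 5.
  31 → shelf 1 (new)  [load 31/35]
  31 → shelf 2 (new)  [load 31/35]
  29 → shelf 3 (new)  [load 29/35]
  27 → shelf 4 (new)  [load 27/35]
  22 → shelf 5 (new)  [load 22/35]
  20 → shelf 6 (new)  [load 20/35]
  9 → shelf 5  [load 31/35]
  7 → shelf 4  [load 34/35]
  5 → shelf 3  [load 34/35]
  5 → shelf 6  [load 25/35]
6 shelves opened.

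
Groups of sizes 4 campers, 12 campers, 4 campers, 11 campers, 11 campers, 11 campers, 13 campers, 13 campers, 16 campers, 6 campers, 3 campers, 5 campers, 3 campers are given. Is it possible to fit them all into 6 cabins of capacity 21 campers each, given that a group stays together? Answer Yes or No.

No

Total = 112 campers; ⌈112/21⌉ = 6.
7 groups each exceed half the capacity and cannot share a cabin, forcing at least 7 cabins.
At least 7 cabins are required, but only 6 are allowed.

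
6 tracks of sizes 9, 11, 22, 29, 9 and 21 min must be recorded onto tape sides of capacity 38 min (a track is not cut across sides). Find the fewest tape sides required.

3

Total = 29 + 22 + 21 + 11 + 9 + 9 = 101 min.
Lower bound: ⌈101/38⌉ = 3 tape sides.
A packing using 3 tape sides:
  side 1: 29 + 9 = 38
  side 2: 22 + 11 = 33
  side 3: 21 + 9 = 30
This matches the lower bound, so 3 is optimal.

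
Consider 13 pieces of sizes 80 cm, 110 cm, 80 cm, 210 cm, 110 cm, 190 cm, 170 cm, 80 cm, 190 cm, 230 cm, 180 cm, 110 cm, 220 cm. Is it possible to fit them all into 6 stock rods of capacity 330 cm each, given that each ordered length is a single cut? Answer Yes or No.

No

Total = 1960 cm; ⌈1960/330⌉ = 6.
7 pieces each exceed half the capacity and cannot share a stock rod, forcing at least 7 stock rods.
At least 7 stock rods are required, but only 6 are allowed.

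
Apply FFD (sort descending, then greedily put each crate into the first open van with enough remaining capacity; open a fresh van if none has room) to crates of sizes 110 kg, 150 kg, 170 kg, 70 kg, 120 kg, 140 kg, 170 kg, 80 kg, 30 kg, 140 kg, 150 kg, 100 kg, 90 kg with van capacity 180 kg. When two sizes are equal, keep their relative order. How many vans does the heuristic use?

10

Sorted descending: 170, 170, 150, 150, 140, 140, 120, 110, 100, 90, 80, 70, 30.
  170 → van 1 (new)  [load 170/180]
  170 → van 2 (new)  [load 170/180]
  150 → van 3 (new)  [load 150/180]
  150 → van 4 (new)  [load 150/180]
  140 → van 5 (new)  [load 140/180]
  140 → van 6 (new)  [load 140/180]
  120 → van 7 (new)  [load 120/180]
  110 → van 8 (new)  [load 110/180]
  100 → van 9 (new)  [load 100/180]
  90 → van 10 (new)  [load 90/180]
  80 → van 9  [load 180/180]
  70 → van 8  [load 180/180]
  30 → van 3  [load 180/180]
10 vans opened.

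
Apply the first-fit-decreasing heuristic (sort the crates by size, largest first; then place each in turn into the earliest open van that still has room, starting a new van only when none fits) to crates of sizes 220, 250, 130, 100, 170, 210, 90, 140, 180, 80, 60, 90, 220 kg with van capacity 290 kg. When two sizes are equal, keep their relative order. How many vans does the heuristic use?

Sorted descending: 250, 220, 220, 210, 180, 170, 140, 130, 100, 90, 90, 80, 60.
  250 → van 1 (new)  [load 250/290]
  220 → van 2 (new)  [load 220/290]
  220 → van 3 (new)  [load 220/290]
  210 → van 4 (new)  [load 210/290]
  180 → van 5 (new)  [load 180/290]
  170 → van 6 (new)  [load 170/290]
  140 → van 7 (new)  [load 140/290]
  130 → van 7  [load 270/290]
  100 → van 5  [load 280/290]
  90 → van 6  [load 260/290]
  90 → van 8 (new)  [load 90/290]
  80 → van 4  [load 290/290]
  60 → van 2  [load 280/290]
8 vans opened.

8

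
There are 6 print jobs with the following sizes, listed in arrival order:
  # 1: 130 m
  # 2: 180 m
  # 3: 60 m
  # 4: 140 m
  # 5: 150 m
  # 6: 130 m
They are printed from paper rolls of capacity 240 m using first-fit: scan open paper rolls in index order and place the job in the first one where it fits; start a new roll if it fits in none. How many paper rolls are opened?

  130 → roll 1 (new)  [load 130/240]
  180 → roll 2 (new)  [load 180/240]
  60 → roll 1  [load 190/240]
  140 → roll 3 (new)  [load 140/240]
  150 → roll 4 (new)  [load 150/240]
  130 → roll 5 (new)  [load 130/240]
5 paper rolls opened.

5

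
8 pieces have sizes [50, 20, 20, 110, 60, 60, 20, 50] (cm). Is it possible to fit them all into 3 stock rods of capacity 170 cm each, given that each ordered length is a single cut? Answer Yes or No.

Yes

A valid assignment using 3 stock rods:
  stock rod 1: 110 + 60 = 170
  stock rod 2: 60 + 50 + 50 = 160
  stock rod 3: 20 + 20 + 20 = 60
Every load is within 170 cm, so 3 stock rods suffice.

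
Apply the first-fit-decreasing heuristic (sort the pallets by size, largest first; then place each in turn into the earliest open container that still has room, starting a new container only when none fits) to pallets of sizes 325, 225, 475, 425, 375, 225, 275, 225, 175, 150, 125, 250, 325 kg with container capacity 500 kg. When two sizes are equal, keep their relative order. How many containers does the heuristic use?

8

Sorted descending: 475, 425, 375, 325, 325, 275, 250, 225, 225, 225, 175, 150, 125.
  475 → container 1 (new)  [load 475/500]
  425 → container 2 (new)  [load 425/500]
  375 → container 3 (new)  [load 375/500]
  325 → container 4 (new)  [load 325/500]
  325 → container 5 (new)  [load 325/500]
  275 → container 6 (new)  [load 275/500]
  250 → container 7 (new)  [load 250/500]
  225 → container 6  [load 500/500]
  225 → container 7  [load 475/500]
  225 → container 8 (new)  [load 225/500]
  175 → container 4  [load 500/500]
  150 → container 5  [load 475/500]
  125 → container 3  [load 500/500]
8 containers opened.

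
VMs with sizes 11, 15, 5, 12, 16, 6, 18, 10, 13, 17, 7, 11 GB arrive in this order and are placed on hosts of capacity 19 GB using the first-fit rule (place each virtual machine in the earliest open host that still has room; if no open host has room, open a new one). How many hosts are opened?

  11 → host 1 (new)  [load 11/19]
  15 → host 2 (new)  [load 15/19]
  5 → host 1  [load 16/19]
  12 → host 3 (new)  [load 12/19]
  16 → host 4 (new)  [load 16/19]
  6 → host 3  [load 18/19]
  18 → host 5 (new)  [load 18/19]
  10 → host 6 (new)  [load 10/19]
  13 → host 7 (new)  [load 13/19]
  17 → host 8 (new)  [load 17/19]
  7 → host 6  [load 17/19]
  11 → host 9 (new)  [load 11/19]
9 hosts opened.

9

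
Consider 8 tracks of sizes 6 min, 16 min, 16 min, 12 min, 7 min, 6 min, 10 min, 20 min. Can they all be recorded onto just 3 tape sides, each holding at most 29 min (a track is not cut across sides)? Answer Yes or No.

No

Total = 93 min; ⌈93/29⌉ = 4.
At least 4 tape sides are required, but only 3 are allowed.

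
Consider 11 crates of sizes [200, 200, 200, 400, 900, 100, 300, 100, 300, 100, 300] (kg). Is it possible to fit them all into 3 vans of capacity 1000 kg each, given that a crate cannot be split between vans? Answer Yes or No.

No

Total = 3100 kg; ⌈3100/1000⌉ = 4.
At least 4 vans are required, but only 3 are allowed.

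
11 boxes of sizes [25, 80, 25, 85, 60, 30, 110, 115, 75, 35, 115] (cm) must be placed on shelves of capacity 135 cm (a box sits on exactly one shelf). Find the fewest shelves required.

6

Total = 115 + 115 + 110 + 85 + 80 + 75 + 60 + 35 + 30 + 25 + 25 = 755 cm.
Lower bound: ⌈755/135⌉ = 6 shelves.
A packing using 6 shelves:
  shelf 1: 115 = 115
  shelf 2: 115 = 115
  shelf 3: 110 + 25 = 135
  shelf 4: 85 + 35 = 120
  shelf 5: 80 + 30 + 25 = 135
  shelf 6: 75 + 60 = 135
This matches the lower bound, so 6 is optimal.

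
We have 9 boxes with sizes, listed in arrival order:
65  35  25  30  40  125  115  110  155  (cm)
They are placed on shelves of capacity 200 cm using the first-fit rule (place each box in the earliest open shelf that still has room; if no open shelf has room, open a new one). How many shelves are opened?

  65 → shelf 1 (new)  [load 65/200]
  35 → shelf 1  [load 100/200]
  25 → shelf 1  [load 125/200]
  30 → shelf 1  [load 155/200]
  40 → shelf 1  [load 195/200]
  125 → shelf 2 (new)  [load 125/200]
  115 → shelf 3 (new)  [load 115/200]
  110 → shelf 4 (new)  [load 110/200]
  155 → shelf 5 (new)  [load 155/200]
5 shelves opened.

5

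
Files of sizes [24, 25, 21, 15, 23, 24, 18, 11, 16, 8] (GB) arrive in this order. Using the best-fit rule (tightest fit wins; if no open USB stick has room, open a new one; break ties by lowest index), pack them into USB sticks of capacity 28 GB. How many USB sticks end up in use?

  24 → USB stick 1 (new)  [load 24/28]
  25 → USB stick 2 (new)  [load 25/28]
  21 → USB stick 3 (new)  [load 21/28]
  15 → USB stick 4 (new)  [load 15/28]
  23 → USB stick 5 (new)  [load 23/28]
  24 → USB stick 6 (new)  [load 24/28]
  18 → USB stick 7 (new)  [load 18/28]
  11 → USB stick 4  [load 26/28]
  16 → USB stick 8 (new)  [load 16/28]
  8 → USB stick 7  [load 26/28]
8 USB sticks opened.

8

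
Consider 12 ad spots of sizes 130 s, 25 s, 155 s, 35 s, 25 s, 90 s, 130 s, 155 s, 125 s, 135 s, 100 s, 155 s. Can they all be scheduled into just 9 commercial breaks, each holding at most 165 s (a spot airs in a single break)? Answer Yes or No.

Yes

A valid assignment using 9 commercial breaks:
  break 1: 155 = 155
  break 2: 155 = 155
  break 3: 155 = 155
  break 4: 135 + 25 = 160
  break 5: 130 + 35 = 165
  break 6: 130 + 25 = 155
  break 7: 125 = 125
  break 8: 100 = 100
  break 9: 90 = 90
Every load is within 165 s, so 9 commercial breaks suffice.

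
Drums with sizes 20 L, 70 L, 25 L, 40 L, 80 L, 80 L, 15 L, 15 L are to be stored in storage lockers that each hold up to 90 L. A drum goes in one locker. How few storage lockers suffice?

5

Total = 80 + 80 + 70 + 40 + 25 + 20 + 15 + 15 = 345 L.
Lower bound: ⌈345/90⌉ = 4 storage lockers.
A packing using 5 storage lockers:
  locker 1: 80 = 80
  locker 2: 80 = 80
  locker 3: 70 + 20 = 90
  locker 4: 40 + 25 + 15 = 80
  locker 5: 15 = 15
No arrangement into 4 storage lockers stays within capacity, so 5 is optimal.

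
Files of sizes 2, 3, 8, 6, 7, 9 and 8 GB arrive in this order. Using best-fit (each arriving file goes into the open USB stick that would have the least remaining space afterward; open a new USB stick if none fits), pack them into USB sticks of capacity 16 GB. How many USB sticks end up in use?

  2 → USB stick 1 (new)  [load 2/16]
  3 → USB stick 1  [load 5/16]
  8 → USB stick 1  [load 13/16]
  6 → USB stick 2 (new)  [load 6/16]
  7 → USB stick 2  [load 13/16]
  9 → USB stick 3 (new)  [load 9/16]
  8 → USB stick 4 (new)  [load 8/16]
4 USB sticks opened.

4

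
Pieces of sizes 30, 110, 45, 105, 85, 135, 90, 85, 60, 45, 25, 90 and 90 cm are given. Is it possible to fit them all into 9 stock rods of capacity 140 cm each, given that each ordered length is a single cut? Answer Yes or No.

Yes

A valid assignment using 9 stock rods:
  stock rod 1: 135 = 135
  stock rod 2: 110 + 30 = 140
  stock rod 3: 105 + 25 = 130
  stock rod 4: 90 + 45 = 135
  stock rod 5: 90 + 45 = 135
  stock rod 6: 90 = 90
  stock rod 7: 85 = 85
  stock rod 8: 85 = 85
  stock rod 9: 60 = 60
Every load is within 140 cm, so 9 stock rods suffice.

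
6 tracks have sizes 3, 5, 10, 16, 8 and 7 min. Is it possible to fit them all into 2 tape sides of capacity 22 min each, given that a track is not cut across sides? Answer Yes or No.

Total = 49 min; ⌈49/22⌉ = 3.
At least 3 tape sides are required, but only 2 are allowed.

No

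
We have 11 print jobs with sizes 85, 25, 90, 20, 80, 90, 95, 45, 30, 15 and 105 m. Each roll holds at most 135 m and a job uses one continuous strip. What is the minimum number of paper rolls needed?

Total = 105 + 95 + 90 + 90 + 85 + 80 + 45 + 30 + 25 + 20 + 15 = 680 m.
Lower bound: ⌈680/135⌉ = 6 paper rolls.
A packing using 6 paper rolls:
  roll 1: 105 + 30 = 135
  roll 2: 95 + 25 + 15 = 135
  roll 3: 90 + 45 = 135
  roll 4: 90 + 20 = 110
  roll 5: 85 = 85
  roll 6: 80 = 80
This matches the lower bound, so 6 is optimal.

6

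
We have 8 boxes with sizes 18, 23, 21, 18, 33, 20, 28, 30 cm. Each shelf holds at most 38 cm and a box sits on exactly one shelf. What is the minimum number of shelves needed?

7

Total = 33 + 30 + 28 + 23 + 21 + 20 + 18 + 18 = 191 cm.
Lower bound: ⌈191/38⌉ = 6 shelves.
A packing using 7 shelves:
  shelf 1: 33 = 33
  shelf 2: 30 = 30
  shelf 3: 28 = 28
  shelf 4: 23 = 23
  shelf 5: 21 = 21
  shelf 6: 20 + 18 = 38
  shelf 7: 18 = 18
No arrangement into 6 shelves stays within capacity, so 7 is optimal.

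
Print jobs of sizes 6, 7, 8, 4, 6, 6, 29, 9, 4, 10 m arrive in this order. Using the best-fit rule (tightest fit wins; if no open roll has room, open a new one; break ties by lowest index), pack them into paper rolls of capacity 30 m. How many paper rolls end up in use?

4

  6 → roll 1 (new)  [load 6/30]
  7 → roll 1  [load 13/30]
  8 → roll 1  [load 21/30]
  4 → roll 1  [load 25/30]
  6 → roll 2 (new)  [load 6/30]
  6 → roll 2  [load 12/30]
  29 → roll 3 (new)  [load 29/30]
  9 → roll 2  [load 21/30]
  4 → roll 1  [load 29/30]
  10 → roll 4 (new)  [load 10/30]
4 paper rolls opened.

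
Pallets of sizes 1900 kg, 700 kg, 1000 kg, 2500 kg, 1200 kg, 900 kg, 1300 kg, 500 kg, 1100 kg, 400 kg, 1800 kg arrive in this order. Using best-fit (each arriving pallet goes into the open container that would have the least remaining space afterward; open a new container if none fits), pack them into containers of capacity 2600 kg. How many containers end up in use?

  1900 → container 1 (new)  [load 1900/2600]
  700 → container 1  [load 2600/2600]
  1000 → container 2 (new)  [load 1000/2600]
  2500 → container 3 (new)  [load 2500/2600]
  1200 → container 2  [load 2200/2600]
  900 → container 4 (new)  [load 900/2600]
  1300 → container 4  [load 2200/2600]
  500 → container 5 (new)  [load 500/2600]
  1100 → container 5  [load 1600/2600]
  400 → container 2  [load 2600/2600]
  1800 → container 6 (new)  [load 1800/2600]
6 containers opened.

6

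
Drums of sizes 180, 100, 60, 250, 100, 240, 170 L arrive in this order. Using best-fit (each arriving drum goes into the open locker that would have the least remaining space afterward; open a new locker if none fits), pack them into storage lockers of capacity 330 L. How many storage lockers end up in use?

  180 → locker 1 (new)  [load 180/330]
  100 → locker 1  [load 280/330]
  60 → locker 2 (new)  [load 60/330]
  250 → locker 2  [load 310/330]
  100 → locker 3 (new)  [load 100/330]
  240 → locker 4 (new)  [load 240/330]
  170 → locker 3  [load 270/330]
4 storage lockers opened.

4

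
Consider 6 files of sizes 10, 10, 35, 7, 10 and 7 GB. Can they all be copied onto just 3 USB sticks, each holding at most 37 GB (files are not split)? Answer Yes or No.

A valid assignment using 3 USB sticks:
  USB stick 1: 35 = 35
  USB stick 2: 10 + 10 + 10 + 7 = 37
  USB stick 3: 7 = 7
Every load is within 37 GB, so 3 USB sticks suffice.

Yes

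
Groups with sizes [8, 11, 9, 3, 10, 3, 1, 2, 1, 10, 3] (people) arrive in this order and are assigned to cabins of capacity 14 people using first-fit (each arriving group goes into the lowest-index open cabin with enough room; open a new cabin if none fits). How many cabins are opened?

5

  8 → cabin 1 (new)  [load 8/14]
  11 → cabin 2 (new)  [load 11/14]
  9 → cabin 3 (new)  [load 9/14]
  3 → cabin 1  [load 11/14]
  10 → cabin 4 (new)  [load 10/14]
  3 → cabin 1  [load 14/14]
  1 → cabin 2  [load 12/14]
  2 → cabin 2  [load 14/14]
  1 → cabin 3  [load 10/14]
  10 → cabin 5 (new)  [load 10/14]
  3 → cabin 3  [load 13/14]
5 cabins opened.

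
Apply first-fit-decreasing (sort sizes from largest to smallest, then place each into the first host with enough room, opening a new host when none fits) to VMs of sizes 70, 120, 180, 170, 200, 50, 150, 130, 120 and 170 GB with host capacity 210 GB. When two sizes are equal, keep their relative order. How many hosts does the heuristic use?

Sorted descending: 200, 180, 170, 170, 150, 130, 120, 120, 70, 50.
  200 → host 1 (new)  [load 200/210]
  180 → host 2 (new)  [load 180/210]
  170 → host 3 (new)  [load 170/210]
  170 → host 4 (new)  [load 170/210]
  150 → host 5 (new)  [load 150/210]
  130 → host 6 (new)  [load 130/210]
  120 → host 7 (new)  [load 120/210]
  120 → host 8 (new)  [load 120/210]
  70 → host 6  [load 200/210]
  50 → host 5  [load 200/210]
8 hosts opened.

8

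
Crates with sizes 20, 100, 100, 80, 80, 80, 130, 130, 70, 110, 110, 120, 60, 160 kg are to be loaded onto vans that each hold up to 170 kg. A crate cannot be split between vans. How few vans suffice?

10

Total = 160 + 130 + 130 + 120 + 110 + 110 + 100 + 100 + 80 + 80 + 80 + 70 + 60 + 20 = 1350 kg.
Lower bound: ⌈1350/170⌉ = 8 vans.
A packing using 10 vans:
  van 1: 160 = 160
  van 2: 130 + 20 = 150
  van 3: 130 = 130
  van 4: 120 = 120
  van 5: 110 + 60 = 170
  van 6: 110 = 110
  van 7: 100 + 70 = 170
  van 8: 100 = 100
  van 9: 80 + 80 = 160
  van 10: 80 = 80
No arrangement into 9 vans stays within capacity, so 10 is optimal.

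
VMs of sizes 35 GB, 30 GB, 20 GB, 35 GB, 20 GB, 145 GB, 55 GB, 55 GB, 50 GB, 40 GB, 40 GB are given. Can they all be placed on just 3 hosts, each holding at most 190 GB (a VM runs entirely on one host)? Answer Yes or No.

A valid assignment using 3 hosts:
  host 1: 145 + 40 = 185
  host 2: 55 + 55 + 50 + 30 = 190
  host 3: 40 + 35 + 35 + 20 + 20 = 150
Every load is within 190 GB, so 3 hosts suffice.

Yes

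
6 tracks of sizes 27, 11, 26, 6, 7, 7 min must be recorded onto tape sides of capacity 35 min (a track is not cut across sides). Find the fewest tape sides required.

Total = 27 + 26 + 11 + 7 + 7 + 6 = 84 min.
Lower bound: ⌈84/35⌉ = 3 tape sides.
A packing using 3 tape sides:
  side 1: 27 + 7 = 34
  side 2: 26 + 7 = 33
  side 3: 11 + 6 = 17
This matches the lower bound, so 3 is optimal.

3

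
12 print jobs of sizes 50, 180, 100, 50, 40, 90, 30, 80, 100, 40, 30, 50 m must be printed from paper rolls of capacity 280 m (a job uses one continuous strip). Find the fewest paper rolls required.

3

Total = 180 + 100 + 100 + 90 + 80 + 50 + 50 + 50 + 40 + 40 + 30 + 30 = 840 m.
Lower bound: ⌈840/280⌉ = 3 paper rolls.
A packing using 3 paper rolls:
  roll 1: 180 + 100 = 280
  roll 2: 100 + 90 + 50 + 40 = 280
  roll 3: 80 + 50 + 50 + 40 + 30 + 30 = 280
This matches the lower bound, so 3 is optimal.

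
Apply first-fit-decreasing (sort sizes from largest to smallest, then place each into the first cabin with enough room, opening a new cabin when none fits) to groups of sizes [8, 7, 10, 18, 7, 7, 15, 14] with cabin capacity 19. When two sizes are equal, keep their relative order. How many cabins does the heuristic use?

Sorted descending: 18, 15, 14, 10, 8, 7, 7, 7.
  18 → cabin 1 (new)  [load 18/19]
  15 → cabin 2 (new)  [load 15/19]
  14 → cabin 3 (new)  [load 14/19]
  10 → cabin 4 (new)  [load 10/19]
  8 → cabin 4  [load 18/19]
  7 → cabin 5 (new)  [load 7/19]
  7 → cabin 5  [load 14/19]
  7 → cabin 6 (new)  [load 7/19]
6 cabins opened.

6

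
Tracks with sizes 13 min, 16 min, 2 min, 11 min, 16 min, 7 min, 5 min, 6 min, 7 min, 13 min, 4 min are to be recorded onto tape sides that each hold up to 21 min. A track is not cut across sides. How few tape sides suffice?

5

Total = 16 + 16 + 13 + 13 + 11 + 7 + 7 + 6 + 5 + 4 + 2 = 100 min.
Lower bound: ⌈100/21⌉ = 5 tape sides.
A packing using 5 tape sides:
  side 1: 16 + 5 = 21
  side 2: 16 + 4 = 20
  side 3: 13 + 7 = 20
  side 4: 13 + 7 = 20
  side 5: 11 + 6 + 2 = 19
This matches the lower bound, so 5 is optimal.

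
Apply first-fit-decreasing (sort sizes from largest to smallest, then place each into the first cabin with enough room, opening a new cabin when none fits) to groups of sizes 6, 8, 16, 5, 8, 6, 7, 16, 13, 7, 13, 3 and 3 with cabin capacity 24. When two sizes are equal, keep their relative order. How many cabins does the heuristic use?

Sorted descending: 16, 16, 13, 13, 8, 8, 7, 7, 6, 6, 5, 3, 3.
  16 → cabin 1 (new)  [load 16/24]
  16 → cabin 2 (new)  [load 16/24]
  13 → cabin 3 (new)  [load 13/24]
  13 → cabin 4 (new)  [load 13/24]
  8 → cabin 1  [load 24/24]
  8 → cabin 2  [load 24/24]
  7 → cabin 3  [load 20/24]
  7 → cabin 4  [load 20/24]
  6 → cabin 5 (new)  [load 6/24]
  6 → cabin 5  [load 12/24]
  5 → cabin 5  [load 17/24]
  3 → cabin 3  [load 23/24]
  3 → cabin 4  [load 23/24]
5 cabins opened.

5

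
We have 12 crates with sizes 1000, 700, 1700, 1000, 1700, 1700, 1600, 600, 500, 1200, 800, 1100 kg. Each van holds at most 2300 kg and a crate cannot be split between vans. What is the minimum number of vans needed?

7

Total = 1700 + 1700 + 1700 + 1600 + 1200 + 1100 + 1000 + 1000 + 800 + 700 + 600 + 500 = 13600 kg.
Lower bound: ⌈13600/2300⌉ = 6 vans.
A packing using 7 vans:
  van 1: 1700 + 600 = 2300
  van 2: 1700 + 500 = 2200
  van 3: 1700 = 1700
  van 4: 1600 + 700 = 2300
  van 5: 1200 + 1100 = 2300
  van 6: 1000 + 1000 = 2000
  van 7: 800 = 800
No arrangement into 6 vans stays within capacity, so 7 is optimal.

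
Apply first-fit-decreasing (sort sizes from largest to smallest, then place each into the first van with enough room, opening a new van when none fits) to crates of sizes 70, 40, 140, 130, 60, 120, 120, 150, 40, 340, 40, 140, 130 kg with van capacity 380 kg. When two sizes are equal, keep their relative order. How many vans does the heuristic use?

Sorted descending: 340, 150, 140, 140, 130, 130, 120, 120, 70, 60, 40, 40, 40.
  340 → van 1 (new)  [load 340/380]
  150 → van 2 (new)  [load 150/380]
  140 → van 2  [load 290/380]
  140 → van 3 (new)  [load 140/380]
  130 → van 3  [load 270/380]
  130 → van 4 (new)  [load 130/380]
  120 → van 4  [load 250/380]
  120 → van 4  [load 370/380]
  70 → van 2  [load 360/380]
  60 → van 3  [load 330/380]
  40 → van 1  [load 380/380]
  40 → van 3  [load 370/380]
  40 → van 5 (new)  [load 40/380]
5 vans opened.

5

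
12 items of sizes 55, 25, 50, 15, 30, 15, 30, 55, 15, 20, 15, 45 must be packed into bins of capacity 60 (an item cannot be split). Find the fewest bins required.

7

Total = 55 + 55 + 50 + 45 + 30 + 30 + 25 + 20 + 15 + 15 + 15 + 15 = 370.
Lower bound: ⌈370/60⌉ = 7 bins.
A packing using 7 bins:
  bin 1: 55 = 55
  bin 2: 55 = 55
  bin 3: 50 = 50
  bin 4: 45 + 15 = 60
  bin 5: 30 + 30 = 60
  bin 6: 25 + 20 + 15 = 60
  bin 7: 15 + 15 = 30
This matches the lower bound, so 7 is optimal.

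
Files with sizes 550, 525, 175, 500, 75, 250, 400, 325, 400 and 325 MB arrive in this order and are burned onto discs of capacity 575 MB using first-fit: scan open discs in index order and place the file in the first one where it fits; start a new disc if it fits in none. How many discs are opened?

8

  550 → disc 1 (new)  [load 550/575]
  525 → disc 2 (new)  [load 525/575]
  175 → disc 3 (new)  [load 175/575]
  500 → disc 4 (new)  [load 500/575]
  75 → disc 3  [load 250/575]
  250 → disc 3  [load 500/575]
  400 → disc 5 (new)  [load 400/575]
  325 → disc 6 (new)  [load 325/575]
  400 → disc 7 (new)  [load 400/575]
  325 → disc 8 (new)  [load 325/575]
8 discs opened.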